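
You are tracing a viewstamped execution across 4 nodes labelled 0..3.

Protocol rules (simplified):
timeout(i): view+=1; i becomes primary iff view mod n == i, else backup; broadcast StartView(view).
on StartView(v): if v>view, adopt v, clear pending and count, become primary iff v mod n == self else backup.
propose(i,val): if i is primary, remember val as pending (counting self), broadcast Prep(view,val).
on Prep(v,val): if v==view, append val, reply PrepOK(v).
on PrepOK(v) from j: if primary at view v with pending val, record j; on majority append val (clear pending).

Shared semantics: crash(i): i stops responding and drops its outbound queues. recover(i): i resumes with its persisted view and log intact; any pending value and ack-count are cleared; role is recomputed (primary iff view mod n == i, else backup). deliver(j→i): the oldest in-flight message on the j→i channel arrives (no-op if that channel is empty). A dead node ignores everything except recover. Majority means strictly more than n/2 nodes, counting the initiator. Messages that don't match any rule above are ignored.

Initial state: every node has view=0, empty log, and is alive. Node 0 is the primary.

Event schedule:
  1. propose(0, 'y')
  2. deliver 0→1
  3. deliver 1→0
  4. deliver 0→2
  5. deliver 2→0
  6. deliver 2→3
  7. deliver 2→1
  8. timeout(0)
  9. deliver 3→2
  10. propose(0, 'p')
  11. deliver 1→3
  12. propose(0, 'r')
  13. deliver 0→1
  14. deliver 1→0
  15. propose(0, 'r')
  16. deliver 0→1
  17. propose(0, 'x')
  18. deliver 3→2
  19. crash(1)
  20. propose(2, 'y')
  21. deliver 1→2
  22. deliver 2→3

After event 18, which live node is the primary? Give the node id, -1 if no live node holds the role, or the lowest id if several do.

1

[1] propose(0,'y') → ∅
[2] deliver 0→1 → N1(back v0 [y])
[3] deliver 1→0 → ∅
[4] deliver 0→2 → N2(back v0 [y])
[5] deliver 2→0 → N0(prim v0 [y])
[6] deliver 2→3 → ∅
[7] deliver 2→1 → ∅
[8] timeout(0) → N0(back v1 [y])
[9] deliver 3→2 → ∅
[10] propose(0,'p') → ∅
[11] deliver 1→3 → ∅
[12] propose(0,'r') → ∅
[13] deliver 0→1 → N1(prim v1 [y])
[14] deliver 1→0 → ∅
[15] propose(0,'r') → ∅
[16] deliver 0→1 → ∅
[17] propose(0,'x') → ∅
[18] deliver 3→2 → ∅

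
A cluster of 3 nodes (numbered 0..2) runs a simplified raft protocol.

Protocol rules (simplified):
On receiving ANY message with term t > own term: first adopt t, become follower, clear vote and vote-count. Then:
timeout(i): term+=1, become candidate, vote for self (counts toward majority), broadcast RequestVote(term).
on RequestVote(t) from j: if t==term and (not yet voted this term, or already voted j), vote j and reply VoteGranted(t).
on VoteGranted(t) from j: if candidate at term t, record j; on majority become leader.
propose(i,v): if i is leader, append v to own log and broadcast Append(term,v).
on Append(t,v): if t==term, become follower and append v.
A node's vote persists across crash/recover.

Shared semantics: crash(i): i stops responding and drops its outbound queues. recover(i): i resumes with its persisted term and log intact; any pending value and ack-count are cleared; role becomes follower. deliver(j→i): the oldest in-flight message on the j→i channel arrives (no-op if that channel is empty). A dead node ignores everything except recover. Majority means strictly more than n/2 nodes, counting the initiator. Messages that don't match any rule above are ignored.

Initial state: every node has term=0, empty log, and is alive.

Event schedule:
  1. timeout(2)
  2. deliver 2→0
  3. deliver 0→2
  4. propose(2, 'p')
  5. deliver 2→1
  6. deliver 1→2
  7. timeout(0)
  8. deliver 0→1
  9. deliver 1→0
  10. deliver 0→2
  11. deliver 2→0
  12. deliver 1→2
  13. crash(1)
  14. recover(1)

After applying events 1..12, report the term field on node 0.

2

[1] timeout(2) → N2(cand t1 [-])
[2] deliver 2→0 → N0(foll t1 [-])
[3] deliver 0→2 → N2(lead t1 [-])
[4] propose(2,'p') → N2(lead t1 [p])
[5] deliver 2→1 → N1(foll t1 [-])
[6] deliver 1→2 → ∅
[7] timeout(0) → N0(cand t2 [-])
[8] deliver 0→1 → N1(foll t2 [-])
[9] deliver 1→0 → N0(lead t2 [-])
[10] deliver 0→2 → N2(foll t2 [p])
[11] deliver 2→0 → ∅
[12] deliver 1→2 → ∅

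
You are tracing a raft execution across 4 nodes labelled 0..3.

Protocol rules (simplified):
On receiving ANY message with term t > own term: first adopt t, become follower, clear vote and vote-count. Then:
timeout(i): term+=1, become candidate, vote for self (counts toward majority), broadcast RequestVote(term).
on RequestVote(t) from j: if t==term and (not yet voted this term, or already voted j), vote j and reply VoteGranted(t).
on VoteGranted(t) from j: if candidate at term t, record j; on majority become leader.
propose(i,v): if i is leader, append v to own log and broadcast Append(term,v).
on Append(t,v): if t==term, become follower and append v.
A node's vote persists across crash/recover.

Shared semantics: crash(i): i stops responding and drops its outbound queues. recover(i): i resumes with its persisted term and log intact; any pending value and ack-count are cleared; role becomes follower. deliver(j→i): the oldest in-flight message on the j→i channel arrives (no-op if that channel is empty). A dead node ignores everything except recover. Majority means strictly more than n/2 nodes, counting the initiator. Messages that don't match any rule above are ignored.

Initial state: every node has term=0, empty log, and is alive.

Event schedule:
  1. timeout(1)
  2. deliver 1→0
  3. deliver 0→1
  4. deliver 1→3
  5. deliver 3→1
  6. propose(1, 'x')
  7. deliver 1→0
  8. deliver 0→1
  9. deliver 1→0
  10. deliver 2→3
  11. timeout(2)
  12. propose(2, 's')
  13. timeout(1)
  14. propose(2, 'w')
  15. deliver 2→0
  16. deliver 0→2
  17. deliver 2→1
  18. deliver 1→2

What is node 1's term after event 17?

2

1. timeout(1):  <1:cand t1 ->
2. deliver 1→0:  <0:foll t1 ->
3. deliver 0→1:  nop
4. deliver 1→3:  <3:foll t1 ->
5. deliver 3→1:  <1:lead t1 ->
6. propose(1,'x'):  <1:lead t1 x>
7. deliver 1→0:  <0:foll t1 x>
8. deliver 0→1:  nop
9. deliver 1→0:  nop
10. deliver 2→3:  nop
11. timeout(2):  <2:cand t1 ->
12. propose(2,'s'):  nop
13. timeout(1):  <1:cand t2 x>
14. propose(2,'w'):  nop
15. deliver 2→0:  nop
16. deliver 0→2:  nop
17. deliver 2→1:  nop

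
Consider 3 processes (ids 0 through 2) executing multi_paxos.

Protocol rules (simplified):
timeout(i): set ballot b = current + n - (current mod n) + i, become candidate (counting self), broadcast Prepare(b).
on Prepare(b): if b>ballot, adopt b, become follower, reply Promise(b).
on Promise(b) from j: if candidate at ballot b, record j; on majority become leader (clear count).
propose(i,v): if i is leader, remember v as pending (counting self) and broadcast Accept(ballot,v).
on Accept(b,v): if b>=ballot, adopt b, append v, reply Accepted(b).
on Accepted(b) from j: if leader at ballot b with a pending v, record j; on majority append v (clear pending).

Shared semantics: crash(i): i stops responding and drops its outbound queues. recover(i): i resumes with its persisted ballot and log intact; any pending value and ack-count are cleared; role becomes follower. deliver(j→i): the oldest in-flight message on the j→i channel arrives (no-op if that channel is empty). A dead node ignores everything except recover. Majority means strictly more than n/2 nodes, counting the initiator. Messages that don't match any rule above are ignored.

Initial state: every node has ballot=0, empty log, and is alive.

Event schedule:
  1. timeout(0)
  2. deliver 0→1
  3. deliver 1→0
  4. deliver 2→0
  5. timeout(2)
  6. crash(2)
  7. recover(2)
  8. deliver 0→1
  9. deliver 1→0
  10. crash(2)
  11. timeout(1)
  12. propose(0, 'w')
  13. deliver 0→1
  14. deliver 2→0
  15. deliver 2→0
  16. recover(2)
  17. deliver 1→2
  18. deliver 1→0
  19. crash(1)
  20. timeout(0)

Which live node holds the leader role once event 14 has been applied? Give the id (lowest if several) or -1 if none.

0

after 1 — timeout(0): n0:cand/b3/[-]
after 2 — deliver 0→1: n1:foll/b3/[-]
after 3 — deliver 1→0: n0:lead/b3/[-]
after 4 — deliver 2→0: ·
after 5 — timeout(2): n2:cand/b5/[-]
after 6 — crash(2): n2:✗cand/b5/[-]
after 7 — recover(2): n2:foll/b5/[-]
after 8 — deliver 0→1: ·
after 9 — deliver 1→0: ·
after 10 — crash(2): n2:✗foll/b5/[-]
after 11 — timeout(1): n1:cand/b7/[-]
after 12 — propose(0,'w'): ·
after 13 — deliver 0→1: ·
after 14 — deliver 2→0: ·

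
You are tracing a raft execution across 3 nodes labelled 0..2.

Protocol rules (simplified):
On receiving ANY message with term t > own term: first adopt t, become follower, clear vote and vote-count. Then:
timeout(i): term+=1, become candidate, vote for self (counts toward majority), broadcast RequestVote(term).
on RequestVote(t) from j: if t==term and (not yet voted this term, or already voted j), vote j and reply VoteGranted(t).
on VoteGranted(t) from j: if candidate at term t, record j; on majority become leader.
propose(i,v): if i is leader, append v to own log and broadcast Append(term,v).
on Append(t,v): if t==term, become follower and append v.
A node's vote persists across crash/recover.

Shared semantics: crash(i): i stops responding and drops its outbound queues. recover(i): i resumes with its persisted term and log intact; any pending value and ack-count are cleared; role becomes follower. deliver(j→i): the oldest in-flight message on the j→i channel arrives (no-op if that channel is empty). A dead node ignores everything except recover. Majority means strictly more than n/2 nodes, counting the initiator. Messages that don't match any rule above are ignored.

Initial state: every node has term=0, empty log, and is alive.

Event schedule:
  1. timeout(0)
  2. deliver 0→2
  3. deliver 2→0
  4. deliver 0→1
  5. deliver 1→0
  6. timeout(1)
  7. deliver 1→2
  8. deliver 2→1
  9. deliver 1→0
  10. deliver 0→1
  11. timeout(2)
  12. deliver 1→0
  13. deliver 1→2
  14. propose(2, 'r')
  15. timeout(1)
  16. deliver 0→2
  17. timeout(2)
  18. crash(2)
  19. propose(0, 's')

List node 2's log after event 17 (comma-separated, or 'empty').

after 1 — timeout(0): n0:cand/t1/[-]
after 2 — deliver 0→2: n2:foll/t1/[-]
after 3 — deliver 2→0: n0:lead/t1/[-]
after 4 — deliver 0→1: n1:foll/t1/[-]
after 5 — deliver 1→0: ·
after 6 — timeout(1): n1:cand/t2/[-]
after 7 — deliver 1→2: n2:foll/t2/[-]
after 8 — deliver 2→1: n1:lead/t2/[-]
after 9 — deliver 1→0: n0:foll/t2/[-]
after 10 — deliver 0→1: ·
after 11 — timeout(2): n2:cand/t3/[-]
after 12 — deliver 1→0: ·
after 13 — deliver 1→2: ·
after 14 — propose(2,'r'): ·
after 15 — timeout(1): n1:cand/t3/[-]
after 16 — deliver 0→2: ·
after 17 — timeout(2): n2:cand/t4/[-]

empty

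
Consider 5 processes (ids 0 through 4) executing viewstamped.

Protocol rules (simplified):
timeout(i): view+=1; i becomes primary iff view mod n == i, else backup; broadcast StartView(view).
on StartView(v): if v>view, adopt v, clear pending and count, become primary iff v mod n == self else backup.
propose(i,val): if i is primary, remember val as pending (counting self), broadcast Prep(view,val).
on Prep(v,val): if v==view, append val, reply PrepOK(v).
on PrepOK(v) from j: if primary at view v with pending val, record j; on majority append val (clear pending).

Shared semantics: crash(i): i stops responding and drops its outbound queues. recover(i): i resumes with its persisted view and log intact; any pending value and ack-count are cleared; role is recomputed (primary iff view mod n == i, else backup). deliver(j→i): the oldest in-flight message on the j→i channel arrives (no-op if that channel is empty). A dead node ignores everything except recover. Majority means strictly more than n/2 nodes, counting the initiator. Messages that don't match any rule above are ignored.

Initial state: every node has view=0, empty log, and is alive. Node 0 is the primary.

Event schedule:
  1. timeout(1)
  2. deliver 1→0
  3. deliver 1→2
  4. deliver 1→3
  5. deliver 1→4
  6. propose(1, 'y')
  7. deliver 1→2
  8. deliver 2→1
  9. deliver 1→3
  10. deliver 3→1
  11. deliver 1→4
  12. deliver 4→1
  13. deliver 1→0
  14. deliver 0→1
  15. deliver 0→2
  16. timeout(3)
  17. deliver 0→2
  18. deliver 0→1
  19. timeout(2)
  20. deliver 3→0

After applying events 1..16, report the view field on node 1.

1. timeout(1):  <1:prim v1 ->
2. deliver 1→0:  <0:back v1 ->
3. deliver 1→2:  <2:back v1 ->
4. deliver 1→3:  <3:back v1 ->
5. deliver 1→4:  <4:back v1 ->
6. propose(1,'y'):  nop
7. deliver 1→2:  <2:back v1 y>
8. deliver 2→1:  nop
9. deliver 1→3:  <3:back v1 y>
10. deliver 3→1:  <1:prim v1 y>
11. deliver 1→4:  <4:back v1 y>
12. deliver 4→1:  nop
13. deliver 1→0:  <0:back v1 y>
14. deliver 0→1:  nop
15. deliver 0→2:  nop
16. timeout(3):  <3:back v2 y>

1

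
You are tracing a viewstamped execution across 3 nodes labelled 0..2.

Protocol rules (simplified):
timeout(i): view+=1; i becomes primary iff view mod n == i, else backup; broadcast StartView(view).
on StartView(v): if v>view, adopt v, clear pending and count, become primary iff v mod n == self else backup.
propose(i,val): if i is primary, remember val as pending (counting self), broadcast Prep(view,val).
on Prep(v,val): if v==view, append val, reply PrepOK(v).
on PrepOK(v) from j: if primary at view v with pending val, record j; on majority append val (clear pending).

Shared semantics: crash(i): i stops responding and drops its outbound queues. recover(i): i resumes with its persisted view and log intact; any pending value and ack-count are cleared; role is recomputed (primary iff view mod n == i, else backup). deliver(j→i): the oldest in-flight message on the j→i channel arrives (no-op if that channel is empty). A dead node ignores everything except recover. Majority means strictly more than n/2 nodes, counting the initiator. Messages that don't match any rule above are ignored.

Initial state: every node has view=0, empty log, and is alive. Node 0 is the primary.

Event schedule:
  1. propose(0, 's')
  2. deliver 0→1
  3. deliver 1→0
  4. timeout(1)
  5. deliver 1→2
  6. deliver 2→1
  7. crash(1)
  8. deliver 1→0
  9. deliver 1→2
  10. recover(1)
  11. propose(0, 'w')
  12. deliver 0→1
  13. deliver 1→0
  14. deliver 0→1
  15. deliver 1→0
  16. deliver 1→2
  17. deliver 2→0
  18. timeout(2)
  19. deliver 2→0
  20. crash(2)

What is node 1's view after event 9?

1. propose(0,'s'):  nop
2. deliver 0→1:  <1:back v0 s>
3. deliver 1→0:  <0:prim v0 s>
4. timeout(1):  <1:prim v1 s>
5. deliver 1→2:  <2:back v1 ->
6. deliver 2→1:  nop
7. crash(1):  <1:✗prim v1 s>
8. deliver 1→0:  nop
9. deliver 1→2:  nop

1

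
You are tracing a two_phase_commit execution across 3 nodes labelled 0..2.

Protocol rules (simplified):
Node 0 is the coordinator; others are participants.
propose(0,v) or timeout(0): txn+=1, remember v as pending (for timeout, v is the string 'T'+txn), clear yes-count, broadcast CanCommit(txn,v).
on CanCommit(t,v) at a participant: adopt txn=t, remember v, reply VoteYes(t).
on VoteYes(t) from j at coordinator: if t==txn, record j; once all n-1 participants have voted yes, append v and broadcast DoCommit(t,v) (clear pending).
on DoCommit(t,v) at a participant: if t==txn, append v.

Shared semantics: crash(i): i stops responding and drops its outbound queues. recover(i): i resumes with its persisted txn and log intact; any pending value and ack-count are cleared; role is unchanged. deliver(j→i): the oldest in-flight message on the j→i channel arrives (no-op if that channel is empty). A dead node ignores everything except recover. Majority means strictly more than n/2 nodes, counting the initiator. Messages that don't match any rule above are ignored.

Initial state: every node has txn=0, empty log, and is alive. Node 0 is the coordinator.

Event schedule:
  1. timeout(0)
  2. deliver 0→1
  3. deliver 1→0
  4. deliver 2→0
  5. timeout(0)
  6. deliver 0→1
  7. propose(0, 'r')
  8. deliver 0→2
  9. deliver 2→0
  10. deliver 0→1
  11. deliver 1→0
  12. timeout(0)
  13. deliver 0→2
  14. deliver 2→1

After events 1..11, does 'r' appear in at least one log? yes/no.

after 1 — timeout(0): n0:coor/t1/[-]
after 2 — deliver 0→1: n1:part/t1/[-]
after 3 — deliver 1→0: ·
after 4 — deliver 2→0: ·
after 5 — timeout(0): n0:coor/t2/[-]
after 6 — deliver 0→1: n1:part/t2/[-]
after 7 — propose(0,'r'): n0:coor/t3/[-]
after 8 — deliver 0→2: n2:part/t1/[-]
after 9 — deliver 2→0: ·
after 10 — deliver 0→1: n1:part/t3/[-]
after 11 — deliver 1→0: ·

no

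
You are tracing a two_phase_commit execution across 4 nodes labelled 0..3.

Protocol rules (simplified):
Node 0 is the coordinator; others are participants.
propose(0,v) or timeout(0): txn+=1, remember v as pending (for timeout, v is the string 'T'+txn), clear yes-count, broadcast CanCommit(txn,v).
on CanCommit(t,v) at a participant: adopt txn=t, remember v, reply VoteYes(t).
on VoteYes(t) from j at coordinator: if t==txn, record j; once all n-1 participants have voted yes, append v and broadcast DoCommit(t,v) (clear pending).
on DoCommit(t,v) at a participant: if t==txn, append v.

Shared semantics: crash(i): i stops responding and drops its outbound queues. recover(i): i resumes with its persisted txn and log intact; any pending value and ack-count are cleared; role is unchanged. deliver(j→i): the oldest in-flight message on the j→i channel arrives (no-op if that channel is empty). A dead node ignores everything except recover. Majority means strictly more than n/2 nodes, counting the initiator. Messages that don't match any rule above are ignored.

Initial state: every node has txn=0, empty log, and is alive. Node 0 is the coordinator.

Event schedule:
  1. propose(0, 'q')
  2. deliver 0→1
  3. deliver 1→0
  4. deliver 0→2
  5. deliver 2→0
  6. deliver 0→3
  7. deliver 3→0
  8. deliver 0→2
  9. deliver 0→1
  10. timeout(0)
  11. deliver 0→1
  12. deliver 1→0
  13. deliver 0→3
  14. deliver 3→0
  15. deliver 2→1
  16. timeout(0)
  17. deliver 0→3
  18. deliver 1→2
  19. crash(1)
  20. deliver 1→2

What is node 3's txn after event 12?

1

step 1 propose(0,'q'): 0={coor,t=1,log=-}
step 2 deliver 0→1: 1={part,t=1,log=-}
step 3 deliver 1→0: —
step 4 deliver 0→2: 2={part,t=1,log=-}
step 5 deliver 2→0: —
step 6 deliver 0→3: 3={part,t=1,log=-}
step 7 deliver 3→0: 0={coor,t=1,log=q}
step 8 deliver 0→2: 2={part,t=1,log=q}
step 9 deliver 0→1: 1={part,t=1,log=q}
step 10 timeout(0): 0={coor,t=2,log=q}
step 11 deliver 0→1: 1={part,t=2,log=q}
step 12 deliver 1→0: —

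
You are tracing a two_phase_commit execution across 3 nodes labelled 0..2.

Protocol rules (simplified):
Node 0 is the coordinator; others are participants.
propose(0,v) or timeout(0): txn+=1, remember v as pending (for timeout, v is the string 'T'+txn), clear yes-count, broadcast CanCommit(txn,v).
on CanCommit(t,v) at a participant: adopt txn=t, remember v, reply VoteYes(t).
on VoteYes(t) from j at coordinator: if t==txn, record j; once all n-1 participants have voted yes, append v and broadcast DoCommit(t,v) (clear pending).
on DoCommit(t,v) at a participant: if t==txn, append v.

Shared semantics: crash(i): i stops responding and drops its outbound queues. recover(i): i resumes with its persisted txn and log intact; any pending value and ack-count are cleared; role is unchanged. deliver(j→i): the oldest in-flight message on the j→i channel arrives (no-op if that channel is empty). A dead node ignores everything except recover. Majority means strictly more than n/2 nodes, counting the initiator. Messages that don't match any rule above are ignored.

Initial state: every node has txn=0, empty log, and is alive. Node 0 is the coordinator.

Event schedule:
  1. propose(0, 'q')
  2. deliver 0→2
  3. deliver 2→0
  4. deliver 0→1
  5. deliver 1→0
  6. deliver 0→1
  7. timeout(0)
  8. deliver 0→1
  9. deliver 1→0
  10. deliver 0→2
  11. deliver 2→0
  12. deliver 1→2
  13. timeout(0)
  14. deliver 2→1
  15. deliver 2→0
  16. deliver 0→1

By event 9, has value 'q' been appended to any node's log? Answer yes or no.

after 1 — propose(0,'q'): n0:coor/t1/[-]
after 2 — deliver 0→2: n2:part/t1/[-]
after 3 — deliver 2→0: ·
after 4 — deliver 0→1: n1:part/t1/[-]
after 5 — deliver 1→0: n0:coor/t1/[q]
after 6 — deliver 0→1: n1:part/t1/[q]
after 7 — timeout(0): n0:coor/t2/[q]
after 8 — deliver 0→1: n1:part/t2/[q]
after 9 — deliver 1→0: ·

yes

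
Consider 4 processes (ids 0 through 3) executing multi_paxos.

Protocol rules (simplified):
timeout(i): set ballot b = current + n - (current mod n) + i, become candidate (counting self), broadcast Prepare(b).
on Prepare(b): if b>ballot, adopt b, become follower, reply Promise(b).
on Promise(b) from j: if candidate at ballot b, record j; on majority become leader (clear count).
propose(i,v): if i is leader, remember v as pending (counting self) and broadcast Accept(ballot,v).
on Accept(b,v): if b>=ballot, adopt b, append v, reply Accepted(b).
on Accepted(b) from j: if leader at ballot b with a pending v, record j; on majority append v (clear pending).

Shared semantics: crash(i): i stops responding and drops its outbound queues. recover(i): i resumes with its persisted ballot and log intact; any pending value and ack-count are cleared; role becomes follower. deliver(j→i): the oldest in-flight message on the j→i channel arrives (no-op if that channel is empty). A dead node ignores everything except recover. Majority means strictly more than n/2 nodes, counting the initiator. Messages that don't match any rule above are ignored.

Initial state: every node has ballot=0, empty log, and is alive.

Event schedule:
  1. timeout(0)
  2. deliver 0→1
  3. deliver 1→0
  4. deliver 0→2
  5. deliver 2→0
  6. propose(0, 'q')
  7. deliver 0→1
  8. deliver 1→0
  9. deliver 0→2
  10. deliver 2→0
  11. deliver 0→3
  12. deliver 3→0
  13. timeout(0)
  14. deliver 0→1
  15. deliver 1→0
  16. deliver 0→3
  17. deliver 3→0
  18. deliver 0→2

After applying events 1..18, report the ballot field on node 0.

8

[1] timeout(0) → N0(cand b4 [-])
[2] deliver 0→1 → N1(foll b4 [-])
[3] deliver 1→0 → ∅
[4] deliver 0→2 → N2(foll b4 [-])
[5] deliver 2→0 → N0(lead b4 [-])
[6] propose(0,'q') → ∅
[7] deliver 0→1 → N1(foll b4 [q])
[8] deliver 1→0 → ∅
[9] deliver 0→2 → N2(foll b4 [q])
[10] deliver 2→0 → N0(lead b4 [q])
[11] deliver 0→3 → N3(foll b4 [-])
[12] deliver 3→0 → ∅
[13] timeout(0) → N0(cand b8 [q])
[14] deliver 0→1 → N1(foll b8 [q])
[15] deliver 1→0 → ∅
[16] deliver 0→3 → N3(foll b4 [q])
[17] deliver 3→0 → ∅
[18] deliver 0→2 → N2(foll b8 [q])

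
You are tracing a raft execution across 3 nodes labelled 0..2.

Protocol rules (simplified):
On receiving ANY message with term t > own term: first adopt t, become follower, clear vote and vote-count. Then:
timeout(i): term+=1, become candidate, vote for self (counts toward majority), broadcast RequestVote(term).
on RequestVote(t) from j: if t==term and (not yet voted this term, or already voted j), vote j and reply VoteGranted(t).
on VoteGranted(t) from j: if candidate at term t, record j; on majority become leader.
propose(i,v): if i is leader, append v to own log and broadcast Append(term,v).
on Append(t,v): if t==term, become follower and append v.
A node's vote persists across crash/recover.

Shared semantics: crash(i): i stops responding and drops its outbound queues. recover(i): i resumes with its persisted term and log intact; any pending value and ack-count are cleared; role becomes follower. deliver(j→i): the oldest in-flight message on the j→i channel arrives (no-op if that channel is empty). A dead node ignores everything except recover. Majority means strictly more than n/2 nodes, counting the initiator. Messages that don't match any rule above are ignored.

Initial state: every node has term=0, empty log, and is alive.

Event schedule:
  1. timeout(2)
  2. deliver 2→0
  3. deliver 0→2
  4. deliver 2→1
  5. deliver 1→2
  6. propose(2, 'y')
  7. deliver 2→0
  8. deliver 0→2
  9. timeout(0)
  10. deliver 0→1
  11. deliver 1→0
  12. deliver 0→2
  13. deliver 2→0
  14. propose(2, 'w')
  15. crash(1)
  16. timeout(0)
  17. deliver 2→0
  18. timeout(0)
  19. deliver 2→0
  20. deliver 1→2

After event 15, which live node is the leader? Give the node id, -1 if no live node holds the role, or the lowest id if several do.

e1 timeout(2): 2[cand,t=1,-]
e2 deliver 2→0: 0[foll,t=1,-]
e3 deliver 0→2: 2[lead,t=1,-]
e4 deliver 2→1: 1[foll,t=1,-]
e5 deliver 1→2: ·
e6 propose(2,'y'): 2[lead,t=1,y]
e7 deliver 2→0: 0[foll,t=1,y]
e8 deliver 0→2: ·
e9 timeout(0): 0[cand,t=2,y]
e10 deliver 0→1: 1[foll,t=2,-]
e11 deliver 1→0: 0[lead,t=2,y]
e12 deliver 0→2: 2[foll,t=2,y]
e13 deliver 2→0: ·
e14 propose(2,'w'): ·
e15 crash(1): 1[✗foll,t=2,-]

0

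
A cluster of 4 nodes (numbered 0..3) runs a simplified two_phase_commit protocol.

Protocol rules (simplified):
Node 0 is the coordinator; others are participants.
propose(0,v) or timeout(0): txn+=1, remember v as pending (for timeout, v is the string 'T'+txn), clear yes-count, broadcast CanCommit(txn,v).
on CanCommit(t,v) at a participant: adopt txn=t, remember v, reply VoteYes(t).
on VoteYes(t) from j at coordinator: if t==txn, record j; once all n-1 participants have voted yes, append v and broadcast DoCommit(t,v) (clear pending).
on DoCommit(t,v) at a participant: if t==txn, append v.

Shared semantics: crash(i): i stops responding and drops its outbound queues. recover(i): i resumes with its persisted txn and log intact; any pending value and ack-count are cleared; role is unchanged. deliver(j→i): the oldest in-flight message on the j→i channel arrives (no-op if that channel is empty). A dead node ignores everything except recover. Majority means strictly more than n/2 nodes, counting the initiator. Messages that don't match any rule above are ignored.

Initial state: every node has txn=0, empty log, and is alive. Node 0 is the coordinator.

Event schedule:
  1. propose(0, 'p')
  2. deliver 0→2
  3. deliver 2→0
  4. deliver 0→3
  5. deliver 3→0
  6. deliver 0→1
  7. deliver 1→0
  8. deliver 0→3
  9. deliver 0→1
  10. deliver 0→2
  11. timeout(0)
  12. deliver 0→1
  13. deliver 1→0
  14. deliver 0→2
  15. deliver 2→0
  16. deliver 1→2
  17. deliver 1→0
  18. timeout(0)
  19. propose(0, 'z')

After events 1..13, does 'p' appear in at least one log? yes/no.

after 1 — propose(0,'p'): n0:coor/t1/[-]
after 2 — deliver 0→2: n2:part/t1/[-]
after 3 — deliver 2→0: ·
after 4 — deliver 0→3: n3:part/t1/[-]
after 5 — deliver 3→0: ·
after 6 — deliver 0→1: n1:part/t1/[-]
after 7 — deliver 1→0: n0:coor/t1/[p]
after 8 — deliver 0→3: n3:part/t1/[p]
after 9 — deliver 0→1: n1:part/t1/[p]
after 10 — deliver 0→2: n2:part/t1/[p]
after 11 — timeout(0): n0:coor/t2/[p]
after 12 — deliver 0→1: n1:part/t2/[p]
after 13 — deliver 1→0: ·

yes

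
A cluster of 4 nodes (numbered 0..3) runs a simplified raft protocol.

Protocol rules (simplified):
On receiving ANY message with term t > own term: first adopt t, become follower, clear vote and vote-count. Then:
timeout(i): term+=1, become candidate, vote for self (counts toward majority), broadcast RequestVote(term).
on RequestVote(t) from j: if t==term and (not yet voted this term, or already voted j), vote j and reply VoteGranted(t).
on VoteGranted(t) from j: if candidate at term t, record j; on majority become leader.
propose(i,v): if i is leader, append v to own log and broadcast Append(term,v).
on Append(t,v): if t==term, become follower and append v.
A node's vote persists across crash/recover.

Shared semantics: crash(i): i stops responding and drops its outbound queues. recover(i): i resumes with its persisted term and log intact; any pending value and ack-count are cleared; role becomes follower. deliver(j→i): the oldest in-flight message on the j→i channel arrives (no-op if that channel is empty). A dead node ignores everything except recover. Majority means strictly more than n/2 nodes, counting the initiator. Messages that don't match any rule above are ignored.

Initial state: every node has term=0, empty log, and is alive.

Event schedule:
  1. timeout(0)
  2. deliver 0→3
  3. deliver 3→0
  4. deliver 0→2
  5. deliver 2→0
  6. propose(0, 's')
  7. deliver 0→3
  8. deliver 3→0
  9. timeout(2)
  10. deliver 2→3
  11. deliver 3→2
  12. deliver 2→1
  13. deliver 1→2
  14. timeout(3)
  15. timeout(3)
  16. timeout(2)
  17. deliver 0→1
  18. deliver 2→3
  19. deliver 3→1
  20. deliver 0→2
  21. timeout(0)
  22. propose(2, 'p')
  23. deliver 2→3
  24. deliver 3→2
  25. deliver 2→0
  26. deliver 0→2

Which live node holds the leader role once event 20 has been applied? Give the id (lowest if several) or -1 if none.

0

[1] timeout(0) → N0(cand t1 [-])
[2] deliver 0→3 → N3(foll t1 [-])
[3] deliver 3→0 → ∅
[4] deliver 0→2 → N2(foll t1 [-])
[5] deliver 2→0 → N0(lead t1 [-])
[6] propose(0,'s') → N0(lead t1 [s])
[7] deliver 0→3 → N3(foll t1 [s])
[8] deliver 3→0 → ∅
[9] timeout(2) → N2(cand t2 [-])
[10] deliver 2→3 → N3(foll t2 [s])
[11] deliver 3→2 → ∅
[12] deliver 2→1 → N1(foll t2 [-])
[13] deliver 1→2 → N2(lead t2 [-])
[14] timeout(3) → N3(cand t3 [s])
[15] timeout(3) → N3(cand t4 [s])
[16] timeout(2) → N2(cand t3 [-])
[17] deliver 0→1 → ∅
[18] deliver 2→3 → ∅
[19] deliver 3→1 → N1(foll t3 [-])
[20] deliver 0→2 → ∅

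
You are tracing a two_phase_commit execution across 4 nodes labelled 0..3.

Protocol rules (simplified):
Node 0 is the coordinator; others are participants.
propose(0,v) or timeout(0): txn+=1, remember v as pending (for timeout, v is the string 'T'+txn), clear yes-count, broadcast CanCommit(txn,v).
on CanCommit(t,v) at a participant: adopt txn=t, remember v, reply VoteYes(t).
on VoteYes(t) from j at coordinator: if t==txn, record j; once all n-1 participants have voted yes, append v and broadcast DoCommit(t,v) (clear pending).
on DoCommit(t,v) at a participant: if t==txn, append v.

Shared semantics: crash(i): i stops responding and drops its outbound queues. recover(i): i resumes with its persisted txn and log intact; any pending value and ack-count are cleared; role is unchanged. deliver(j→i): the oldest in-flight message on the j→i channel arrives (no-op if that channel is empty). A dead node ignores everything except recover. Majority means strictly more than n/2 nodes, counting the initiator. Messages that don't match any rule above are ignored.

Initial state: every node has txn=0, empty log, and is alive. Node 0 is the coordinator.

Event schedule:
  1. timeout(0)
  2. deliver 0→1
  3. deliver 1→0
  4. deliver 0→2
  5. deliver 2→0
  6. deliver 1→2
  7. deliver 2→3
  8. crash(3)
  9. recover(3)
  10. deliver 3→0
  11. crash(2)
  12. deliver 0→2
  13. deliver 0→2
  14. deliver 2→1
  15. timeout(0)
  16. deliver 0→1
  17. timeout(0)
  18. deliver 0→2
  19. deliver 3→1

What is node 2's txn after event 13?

[1] timeout(0) → N0(coor t1 [-])
[2] deliver 0→1 → N1(part t1 [-])
[3] deliver 1→0 → ∅
[4] deliver 0→2 → N2(part t1 [-])
[5] deliver 2→0 → ∅
[6] deliver 1→2 → ∅
[7] deliver 2→3 → ∅
[8] crash(3) → N3(✗part t0 [-])
[9] recover(3) → N3(part t0 [-])
[10] deliver 3→0 → ∅
[11] crash(2) → N2(✗part t1 [-])
[12] deliver 0→2 → ∅
[13] deliver 0→2 → ∅

1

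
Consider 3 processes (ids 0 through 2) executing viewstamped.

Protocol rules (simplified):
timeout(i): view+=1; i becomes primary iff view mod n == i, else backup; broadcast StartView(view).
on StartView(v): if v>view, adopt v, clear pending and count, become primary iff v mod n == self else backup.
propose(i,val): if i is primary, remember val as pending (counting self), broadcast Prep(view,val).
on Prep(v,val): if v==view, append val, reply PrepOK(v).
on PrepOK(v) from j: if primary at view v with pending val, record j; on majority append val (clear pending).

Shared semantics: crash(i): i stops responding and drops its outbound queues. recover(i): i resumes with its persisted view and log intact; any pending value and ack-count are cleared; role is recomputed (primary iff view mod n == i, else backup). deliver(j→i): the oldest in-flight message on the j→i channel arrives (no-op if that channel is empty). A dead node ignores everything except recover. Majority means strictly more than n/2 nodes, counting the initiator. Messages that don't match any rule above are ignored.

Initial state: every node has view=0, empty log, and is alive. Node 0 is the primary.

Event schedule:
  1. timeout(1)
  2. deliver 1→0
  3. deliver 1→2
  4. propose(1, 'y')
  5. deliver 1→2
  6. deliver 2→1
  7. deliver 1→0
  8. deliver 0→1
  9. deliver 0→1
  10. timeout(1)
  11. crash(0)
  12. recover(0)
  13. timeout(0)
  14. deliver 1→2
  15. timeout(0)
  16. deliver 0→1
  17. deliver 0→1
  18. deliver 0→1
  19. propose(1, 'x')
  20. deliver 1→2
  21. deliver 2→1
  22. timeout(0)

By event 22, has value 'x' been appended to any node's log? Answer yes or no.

[1] timeout(1) → N1(prim v1 [-])
[2] deliver 1→0 → N0(back v1 [-])
[3] deliver 1→2 → N2(back v1 [-])
[4] propose(1,'y') → ∅
[5] deliver 1→2 → N2(back v1 [y])
[6] deliver 2→1 → N1(prim v1 [y])
[7] deliver 1→0 → N0(back v1 [y])
[8] deliver 0→1 → ∅
[9] deliver 0→1 → ∅
[10] timeout(1) → N1(back v2 [y])
[11] crash(0) → N0(✗back v1 [y])
[12] recover(0) → N0(back v1 [y])
[13] timeout(0) → N0(back v2 [y])
[14] deliver 1→2 → N2(prim v2 [y])
[15] timeout(0) → N0(prim v3 [y])
[16] deliver 0→1 → ∅
[17] deliver 0→1 → N1(back v3 [y])
[18] deliver 0→1 → ∅
[19] propose(1,'x') → ∅
[20] deliver 1→2 → ∅
[21] deliver 2→1 → ∅
[22] timeout(0) → N0(back v4 [y])

no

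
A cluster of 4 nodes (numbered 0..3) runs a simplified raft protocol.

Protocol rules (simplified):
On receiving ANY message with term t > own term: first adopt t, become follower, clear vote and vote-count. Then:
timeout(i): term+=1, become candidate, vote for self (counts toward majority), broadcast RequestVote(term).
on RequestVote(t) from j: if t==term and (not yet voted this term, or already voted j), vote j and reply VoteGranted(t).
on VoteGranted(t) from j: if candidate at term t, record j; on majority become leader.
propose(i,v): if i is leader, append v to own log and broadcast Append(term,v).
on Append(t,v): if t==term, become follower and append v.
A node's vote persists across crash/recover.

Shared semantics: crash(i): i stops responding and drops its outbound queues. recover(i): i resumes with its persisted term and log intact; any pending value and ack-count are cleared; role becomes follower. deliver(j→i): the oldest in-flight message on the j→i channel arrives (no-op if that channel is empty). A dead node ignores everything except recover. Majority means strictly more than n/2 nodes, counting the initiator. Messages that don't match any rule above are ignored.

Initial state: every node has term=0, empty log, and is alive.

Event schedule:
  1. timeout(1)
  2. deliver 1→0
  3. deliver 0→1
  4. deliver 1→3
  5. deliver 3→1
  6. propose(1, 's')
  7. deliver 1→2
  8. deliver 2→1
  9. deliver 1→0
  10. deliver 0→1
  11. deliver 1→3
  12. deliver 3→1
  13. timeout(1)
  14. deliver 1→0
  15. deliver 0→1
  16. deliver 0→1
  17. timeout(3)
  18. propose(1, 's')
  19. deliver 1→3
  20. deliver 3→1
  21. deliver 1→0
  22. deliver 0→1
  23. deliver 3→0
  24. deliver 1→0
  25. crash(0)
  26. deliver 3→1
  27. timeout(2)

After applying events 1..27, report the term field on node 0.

2

after 1 — timeout(1): n1:cand/t1/[-]
after 2 — deliver 1→0: n0:foll/t1/[-]
after 3 — deliver 0→1: ·
after 4 — deliver 1→3: n3:foll/t1/[-]
after 5 — deliver 3→1: n1:lead/t1/[-]
after 6 — propose(1,'s'): n1:lead/t1/[s]
after 7 — deliver 1→2: n2:foll/t1/[-]
after 8 — deliver 2→1: ·
after 9 — deliver 1→0: n0:foll/t1/[s]
after 10 — deliver 0→1: ·
after 11 — deliver 1→3: n3:foll/t1/[s]
after 12 — deliver 3→1: ·
after 13 — timeout(1): n1:cand/t2/[s]
after 14 — deliver 1→0: n0:foll/t2/[s]
after 15 — deliver 0→1: ·
after 16 — deliver 0→1: ·
after 17 — timeout(3): n3:cand/t2/[s]
after 18 — propose(1,'s'): ·
after 19 — deliver 1→3: ·
after 20 — deliver 3→1: ·
after 21 — deliver 1→0: ·
after 22 — deliver 0→1: ·
after 23 — deliver 3→0: ·
after 24 — deliver 1→0: ·
after 25 — crash(0): n0:✗foll/t2/[s]
after 26 — deliver 3→1: ·
after 27 — timeout(2): n2:cand/t2/[-]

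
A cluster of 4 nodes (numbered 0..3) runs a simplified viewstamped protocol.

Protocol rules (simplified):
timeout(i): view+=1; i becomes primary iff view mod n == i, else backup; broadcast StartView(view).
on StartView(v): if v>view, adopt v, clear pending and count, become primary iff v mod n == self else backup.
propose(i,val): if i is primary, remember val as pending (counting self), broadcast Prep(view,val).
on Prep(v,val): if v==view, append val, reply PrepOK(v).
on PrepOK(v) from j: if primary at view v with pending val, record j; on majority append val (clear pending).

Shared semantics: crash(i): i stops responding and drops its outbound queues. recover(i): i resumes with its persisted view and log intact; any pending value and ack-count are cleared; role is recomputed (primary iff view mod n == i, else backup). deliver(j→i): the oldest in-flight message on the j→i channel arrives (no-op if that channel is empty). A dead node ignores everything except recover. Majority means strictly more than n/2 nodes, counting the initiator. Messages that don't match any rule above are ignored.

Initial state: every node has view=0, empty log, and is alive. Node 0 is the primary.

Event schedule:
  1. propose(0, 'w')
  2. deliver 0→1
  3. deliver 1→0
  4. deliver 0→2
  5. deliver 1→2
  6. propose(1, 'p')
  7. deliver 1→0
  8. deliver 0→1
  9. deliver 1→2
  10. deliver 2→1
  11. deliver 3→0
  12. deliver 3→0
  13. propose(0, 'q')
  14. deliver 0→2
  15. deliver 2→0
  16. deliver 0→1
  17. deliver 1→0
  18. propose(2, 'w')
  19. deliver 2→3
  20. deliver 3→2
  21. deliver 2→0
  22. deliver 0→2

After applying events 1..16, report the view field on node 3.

after 1 — propose(0,'w'): ·
after 2 — deliver 0→1: n1:back/v0/[w]
after 3 — deliver 1→0: ·
after 4 — deliver 0→2: n2:back/v0/[w]
after 5 — deliver 1→2: ·
after 6 — propose(1,'p'): ·
after 7 — deliver 1→0: ·
after 8 — deliver 0→1: ·
after 9 — deliver 1→2: ·
after 10 — deliver 2→1: ·
after 11 — deliver 3→0: ·
after 12 — deliver 3→0: ·
after 13 — propose(0,'q'): ·
after 14 — deliver 0→2: n2:back/v0/[w,q]
after 15 — deliver 2→0: ·
after 16 — deliver 0→1: n1:back/v0/[w,q]

0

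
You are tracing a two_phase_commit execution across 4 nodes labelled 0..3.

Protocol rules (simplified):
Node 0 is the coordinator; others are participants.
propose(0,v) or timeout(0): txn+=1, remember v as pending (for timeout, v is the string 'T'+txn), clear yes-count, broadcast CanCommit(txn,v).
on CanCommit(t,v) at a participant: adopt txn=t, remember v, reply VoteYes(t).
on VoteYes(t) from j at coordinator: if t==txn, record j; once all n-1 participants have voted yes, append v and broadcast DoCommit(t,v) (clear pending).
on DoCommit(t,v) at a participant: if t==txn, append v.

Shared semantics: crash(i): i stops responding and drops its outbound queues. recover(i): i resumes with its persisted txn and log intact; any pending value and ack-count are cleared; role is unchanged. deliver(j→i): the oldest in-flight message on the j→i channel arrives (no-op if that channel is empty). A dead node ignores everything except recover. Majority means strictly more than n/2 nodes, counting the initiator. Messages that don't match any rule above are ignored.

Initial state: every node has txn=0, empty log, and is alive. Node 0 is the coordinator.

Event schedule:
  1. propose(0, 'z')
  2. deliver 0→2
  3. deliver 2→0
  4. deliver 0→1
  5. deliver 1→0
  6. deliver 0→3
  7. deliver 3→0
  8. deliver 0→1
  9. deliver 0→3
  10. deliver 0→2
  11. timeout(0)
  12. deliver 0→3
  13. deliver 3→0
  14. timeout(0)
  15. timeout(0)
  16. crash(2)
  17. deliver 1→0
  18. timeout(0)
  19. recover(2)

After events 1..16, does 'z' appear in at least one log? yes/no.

[1] propose(0,'z') → N0(coor t1 [-])
[2] deliver 0→2 → N2(part t1 [-])
[3] deliver 2→0 → ∅
[4] deliver 0→1 → N1(part t1 [-])
[5] deliver 1→0 → ∅
[6] deliver 0→3 → N3(part t1 [-])
[7] deliver 3→0 → N0(coor t1 [z])
[8] deliver 0→1 → N1(part t1 [z])
[9] deliver 0→3 → N3(part t1 [z])
[10] deliver 0→2 → N2(part t1 [z])
[11] timeout(0) → N0(coor t2 [z])
[12] deliver 0→3 → N3(part t2 [z])
[13] deliver 3→0 → ∅
[14] timeout(0) → N0(coor t3 [z])
[15] timeout(0) → N0(coor t4 [z])
[16] crash(2) → N2(✗part t1 [z])

yes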